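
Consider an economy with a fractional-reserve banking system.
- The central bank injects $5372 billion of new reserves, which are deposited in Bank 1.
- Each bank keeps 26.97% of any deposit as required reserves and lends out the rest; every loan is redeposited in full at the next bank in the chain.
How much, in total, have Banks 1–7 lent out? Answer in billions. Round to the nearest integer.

Bank i lends (1 − rr)^i of the original deposit: Bank 1 lends 5372·0.7303 = 3923.1716, Bank 2 lends 5372·0.7303² ≈ 2865.0922, and so on.
Summing a geometric series: total = 5372·[0.7303·(1 − 0.7303^7) / (1 − 0.7303)] ≈ 12934.7974 billion.

$12935 billion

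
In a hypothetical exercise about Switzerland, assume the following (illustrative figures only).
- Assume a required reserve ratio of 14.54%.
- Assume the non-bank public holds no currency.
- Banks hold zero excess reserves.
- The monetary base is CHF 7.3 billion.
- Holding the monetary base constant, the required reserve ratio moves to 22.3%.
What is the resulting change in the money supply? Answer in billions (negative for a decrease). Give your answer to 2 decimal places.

Initially m₁ = 1 / (0.1454) ≈ 6.8776, so M₁ = 6.8776 × 7.3 ≈ 50.2065 billion.
After the change m₂ = 1 / (0.223) ≈ 4.4843, so M₂ = 4.4843 × 7.3 ≈ 32.7354 billion.
ΔM = M₂ − M₁ = 32.7354 − 50.2065 = -17.4711 billion.

-17.47 billion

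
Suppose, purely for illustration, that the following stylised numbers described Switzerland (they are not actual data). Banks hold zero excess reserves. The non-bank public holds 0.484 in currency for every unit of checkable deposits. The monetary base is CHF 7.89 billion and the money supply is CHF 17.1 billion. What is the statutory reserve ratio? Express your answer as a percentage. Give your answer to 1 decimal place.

20.1%

Using m = M/MB = 17.1/7.89 ≈ 2.167300. Since m = (1 + c)/(c + rr + e), the denominator satisfies c + rr + e = (1 + c)/m = (1 + 0.484) / 2.167300 ≈ 0.684723.
With c = 0.484 and e = 0, the statutory reserve ratio is 0.684723 − 0.484 − 0 = 0.200723.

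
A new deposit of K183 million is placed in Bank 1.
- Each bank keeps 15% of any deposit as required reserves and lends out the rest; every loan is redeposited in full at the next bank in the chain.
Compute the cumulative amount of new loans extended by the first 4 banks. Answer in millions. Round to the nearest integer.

Bank i lends (1 − rr)^i of the original deposit: Bank 1 lends 183·0.8500 = 155.5500, Bank 2 lends 183·0.8500² = 132.2175, and so on.
Summing a geometric series: total = 183·[0.8500·(1 − 0.8500^4) / (1 − 0.8500)] ≈ 495.6795 million.

K496 million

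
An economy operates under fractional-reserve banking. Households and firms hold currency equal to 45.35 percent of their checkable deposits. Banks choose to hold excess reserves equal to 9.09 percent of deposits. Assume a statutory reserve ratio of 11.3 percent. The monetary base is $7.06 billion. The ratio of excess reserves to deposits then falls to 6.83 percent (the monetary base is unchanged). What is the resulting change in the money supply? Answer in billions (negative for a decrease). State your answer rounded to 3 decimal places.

$0.556 billion

Initially m₁ = (1 + 0.4535) / (0.113 + 0.0909 + 0.4535) ≈ 2.21098, so M₁ = 2.21098 × 7.06 ≈ 15.6095 billion.
After the change m₂ = (1 + 0.4535) / (0.113 + 0.0683 + 0.4535) ≈ 2.28970, so M₂ = 2.28970 × 7.06 ≈ 16.1653 billion.
ΔM = M₂ − M₁ = 16.1653 − 15.6095 = 0.5558 billion.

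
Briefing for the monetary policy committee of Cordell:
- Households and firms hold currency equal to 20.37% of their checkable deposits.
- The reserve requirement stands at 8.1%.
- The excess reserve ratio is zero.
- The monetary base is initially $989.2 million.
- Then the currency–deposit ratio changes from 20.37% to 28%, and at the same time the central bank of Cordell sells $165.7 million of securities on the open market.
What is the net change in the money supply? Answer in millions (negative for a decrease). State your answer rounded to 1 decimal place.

Before: m₁ = (1 + 0.2037) / (0.081 + 0.2037) ≈ 4.22796, MB₁ = 989.2, so M₁ = 4.22796 × 989.2 ≈ 4182.298 million.
After: m₂ = (1 + 0.28) / (0.081 + 0.28) ≈ 3.54571, MB₂ = 989.2 − 165.7 = 823.5, so M₂ = 3.54571 × 823.5 ≈ 2919.8922 million.
ΔM = M₂ − M₁ = 2919.8922 − 4182.298 = -1262.4058 million.

-1262.4 million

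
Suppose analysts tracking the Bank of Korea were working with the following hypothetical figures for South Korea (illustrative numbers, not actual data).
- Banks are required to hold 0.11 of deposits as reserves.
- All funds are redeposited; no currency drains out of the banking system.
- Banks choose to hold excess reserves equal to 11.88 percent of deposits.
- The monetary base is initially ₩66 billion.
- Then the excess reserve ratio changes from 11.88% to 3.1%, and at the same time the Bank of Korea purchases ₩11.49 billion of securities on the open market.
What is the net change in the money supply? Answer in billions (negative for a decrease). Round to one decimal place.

Before: m₁ = 1 / (0.11 + 0.1188) ≈ 4.3706, MB₁ = 66, so M₁ = 4.3706 × 66 = 288.4596 billion.
After: m₂ = 1 / (0.11 + 0.031) ≈ 7.0922, MB₂ = 66 + 11.49 = 77.49, so M₂ = 7.0922 × 77.49 ≈ 549.5746 billion.
ΔM = M₂ − M₁ = 549.5746 − 288.4596 = 261.115 billion.

₩261.1 billion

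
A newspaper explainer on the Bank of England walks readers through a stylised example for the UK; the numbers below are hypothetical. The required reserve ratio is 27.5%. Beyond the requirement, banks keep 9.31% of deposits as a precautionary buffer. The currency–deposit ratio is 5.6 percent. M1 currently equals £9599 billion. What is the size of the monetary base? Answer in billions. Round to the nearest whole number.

£3855 billion

The money multiplier is m = (1 + c) / (rr + e + c) = (1 + 0.056) / (0.275 + 0.0931 + 0.056) ≈ 2.48998.
MB = M / m = 9599 / 2.48998 ≈ 3855.051 billion.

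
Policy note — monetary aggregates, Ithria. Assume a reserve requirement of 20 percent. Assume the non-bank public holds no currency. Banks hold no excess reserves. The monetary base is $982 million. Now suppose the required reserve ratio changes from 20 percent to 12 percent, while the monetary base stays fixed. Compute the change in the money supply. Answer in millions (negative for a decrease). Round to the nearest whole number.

$3273 million

Initially m₁ = 1 / (0.2) = 5, so M₁ = 5 × 982 = 4910 million.
After the change m₂ = 1 / (0.12) ≈ 8.3333, so M₂ = 8.3333 × 982 = 8183.3006 million.
ΔM = M₂ − M₁ = 8183.3006 − 4910 = 3273.3006 million.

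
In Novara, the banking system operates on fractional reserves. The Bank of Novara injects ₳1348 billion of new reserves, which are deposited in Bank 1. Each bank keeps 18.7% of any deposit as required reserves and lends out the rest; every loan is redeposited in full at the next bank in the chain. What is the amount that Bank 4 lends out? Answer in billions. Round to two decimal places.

Each bank lends a fraction (1 − rr) = 0.8130 of the deposit it receives, so Bank 4 receives 1348·0.8130^3 and lends 1348·0.8130^4 ≈ 588.9143 billion.

₳588.91 billion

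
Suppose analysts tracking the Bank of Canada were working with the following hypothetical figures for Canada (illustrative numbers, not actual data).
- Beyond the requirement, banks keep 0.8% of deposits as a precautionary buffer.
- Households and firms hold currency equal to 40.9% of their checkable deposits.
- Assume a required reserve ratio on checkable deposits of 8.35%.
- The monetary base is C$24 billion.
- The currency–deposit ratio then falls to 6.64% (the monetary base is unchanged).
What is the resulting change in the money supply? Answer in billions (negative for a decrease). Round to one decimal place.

C$94.5 billion

Initially m₁ = (1 + 0.409) / (0.0835 + 0.008 + 0.409) ≈ 2.8152, so M₁ = 2.8152 × 24 = 67.5648 billion.
After the change m₂ = (1 + 0.0664) / (0.0835 + 0.008 + 0.0664) ≈ 6.7536, so M₂ = 6.7536 × 24 = 162.0864 billion.
ΔM = M₂ − M₁ = 162.0864 − 67.5648 = 94.5216 billion.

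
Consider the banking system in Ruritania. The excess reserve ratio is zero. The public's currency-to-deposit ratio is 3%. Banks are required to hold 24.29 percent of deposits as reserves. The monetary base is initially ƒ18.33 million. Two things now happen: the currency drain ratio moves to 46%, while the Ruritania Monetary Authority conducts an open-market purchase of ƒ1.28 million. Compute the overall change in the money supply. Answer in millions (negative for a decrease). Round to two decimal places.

Before: m₁ = (1 + 0.03) / (0.2429 + 0.03) ≈ 3.77428, MB₁ = 18.33, so M₁ = 3.77428 × 18.33 ≈ 69.1826 million.
After: m₂ = (1 + 0.46) / (0.2429 + 0.46) ≈ 2.07711, MB₂ = 18.33 + 1.28 = 19.61, so M₂ = 2.07711 × 19.61 ≈ 40.7321 million.
ΔM = M₂ − M₁ = 40.7321 − 69.1826 = -28.4505 million.

-28.45 million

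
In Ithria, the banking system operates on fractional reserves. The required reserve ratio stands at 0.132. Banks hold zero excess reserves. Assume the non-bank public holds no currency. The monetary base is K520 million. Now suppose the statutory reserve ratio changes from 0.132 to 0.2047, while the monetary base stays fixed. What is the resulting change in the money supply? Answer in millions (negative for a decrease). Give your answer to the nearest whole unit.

-1399 million

Initially m₁ = 1 / (0.132) ≈ 7.5758, so M₁ = 7.5758 × 520 = 3939.416 million.
After the change m₂ = 1 / (0.2047) ≈ 4.8852, so M₂ = 4.8852 × 520 = 2540.304 million.
ΔM = M₂ − M₁ = 2540.304 − 3939.416 = -1399.112 million.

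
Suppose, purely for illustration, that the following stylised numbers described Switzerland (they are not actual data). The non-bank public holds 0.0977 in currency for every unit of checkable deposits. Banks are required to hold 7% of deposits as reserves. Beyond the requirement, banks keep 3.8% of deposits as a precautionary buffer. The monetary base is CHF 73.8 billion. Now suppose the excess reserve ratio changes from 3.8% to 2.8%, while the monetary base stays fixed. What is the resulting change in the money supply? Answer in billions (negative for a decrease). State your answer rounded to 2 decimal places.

Initially m₁ = (1 + 0.0977) / (0.07 + 0.038 + 0.0977) ≈ 5.33641, so M₁ = 5.33641 × 73.8 ≈ 393.8271 billion.
After the change m₂ = (1 + 0.0977) / (0.07 + 0.028 + 0.0977) ≈ 5.60910, so M₂ = 5.60910 × 73.8 ≈ 413.9516 billion.
ΔM = M₂ − M₁ = 413.9516 − 393.8271 = 20.1245 billion.

CHF 20.12 billion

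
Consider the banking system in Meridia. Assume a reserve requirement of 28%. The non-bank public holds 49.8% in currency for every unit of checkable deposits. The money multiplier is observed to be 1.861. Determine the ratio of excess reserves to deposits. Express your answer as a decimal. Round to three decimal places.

0.027

Using m = 1.861. Since m = (1 + c)/(c + rr + e), the denominator satisfies c + rr + e = (1 + c)/m = (1 + 0.498) / 1.861 ≈ 0.804944.
With c = 0.498 and rr = 0.28, the ratio of excess reserves to deposits is 0.804944 − 0.498 − 0.28 = 0.026944.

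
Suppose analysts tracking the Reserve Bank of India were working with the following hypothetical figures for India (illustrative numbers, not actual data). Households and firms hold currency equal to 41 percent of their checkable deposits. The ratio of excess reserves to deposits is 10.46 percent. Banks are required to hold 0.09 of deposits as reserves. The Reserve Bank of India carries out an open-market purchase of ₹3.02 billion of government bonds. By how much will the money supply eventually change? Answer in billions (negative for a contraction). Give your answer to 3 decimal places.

The money multiplier is m = (1 + c) / (rr + e + c) = (1 + 0.41) / (0.09 + 0.1046 + 0.41) ≈ 2.33212.
The purchase adds 3.02 billion of base, so ΔM = m × ΔMB = 2.33212 × (+3.02) ≈ 7.043 billion.

₹7.043 billion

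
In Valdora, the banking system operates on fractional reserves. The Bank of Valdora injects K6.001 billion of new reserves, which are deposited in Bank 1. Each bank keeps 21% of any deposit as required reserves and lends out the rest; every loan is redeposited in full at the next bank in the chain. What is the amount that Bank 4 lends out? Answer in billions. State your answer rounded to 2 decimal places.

K2.34 billion

Each bank lends a fraction (1 − rr) = 0.7900 of the deposit it receives, so Bank 4 receives 6.001·0.7900^3 and lends 6.001·0.7900^4 ≈ 2.3374 billion.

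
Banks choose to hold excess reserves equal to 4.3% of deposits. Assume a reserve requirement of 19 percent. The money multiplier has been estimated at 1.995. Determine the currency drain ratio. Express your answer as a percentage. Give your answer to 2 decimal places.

53.79%

Using m = 1.995. From m = (1 + c)/(c + rr + e), rearranging gives 1 + c = m·(c + rr + e), so c·(1 − m) = m·(rr + e) − 1.
Hence c = [m·(rr + e) − 1]/(1 − m) = [1.995 × (0.19 + 0.043) − 1] / (1 − 1.995) ≈ 0.537854.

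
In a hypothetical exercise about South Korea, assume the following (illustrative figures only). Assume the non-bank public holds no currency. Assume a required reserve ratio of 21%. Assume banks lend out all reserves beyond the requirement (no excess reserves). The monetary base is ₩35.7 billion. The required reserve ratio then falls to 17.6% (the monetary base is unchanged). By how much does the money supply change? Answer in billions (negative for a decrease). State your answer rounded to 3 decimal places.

Initially m₁ = 1 / (0.21) ≈ 4.761905, so M₁ = 4.761905 × 35.7 ≈ 170 billion.
After the change m₂ = 1 / (0.176) ≈ 5.681818, so M₂ = 5.681818 × 35.7 ≈ 202.8409 billion.
ΔM = M₂ − M₁ = 202.8409 − 170 = 32.8409 billion.

₩32.841 billion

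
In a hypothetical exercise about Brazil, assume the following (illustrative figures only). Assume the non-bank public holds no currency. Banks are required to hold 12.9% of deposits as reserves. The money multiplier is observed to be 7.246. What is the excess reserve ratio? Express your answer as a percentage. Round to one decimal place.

0.9%

Using m = 7.246. Since m = (1 + c)/(c + rr + e), the denominator satisfies c + rr + e = (1 + c)/m = (1 + 0) / 7.246 ≈ 0.138007.
With c = 0 and rr = 0.129, the excess reserve ratio is 0.138007 − 0 − 0.129 = 0.009007.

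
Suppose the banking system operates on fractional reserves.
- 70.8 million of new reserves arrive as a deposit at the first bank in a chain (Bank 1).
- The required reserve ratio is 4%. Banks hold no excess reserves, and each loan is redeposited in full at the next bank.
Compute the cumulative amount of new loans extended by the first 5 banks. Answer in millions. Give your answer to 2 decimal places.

313.72 million

Bank i lends (1 − rr)^i of the original deposit: Bank 1 lends 70.8·0.9600 = 67.9680, Bank 2 lends 70.8·0.9600² ≈ 65.2493, and so on.
Summing a geometric series: total = 70.8·[0.9600·(1 − 0.9600^5) / (1 − 0.9600)] ≈ 313.7187 million.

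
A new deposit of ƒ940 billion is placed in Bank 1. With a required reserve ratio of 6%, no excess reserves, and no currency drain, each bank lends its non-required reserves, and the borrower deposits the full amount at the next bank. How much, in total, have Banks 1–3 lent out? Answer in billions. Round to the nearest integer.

ƒ2495 billion

Bank i lends (1 − rr)^i of the original deposit: Bank 1 lends 940·0.9400 = 883.6000, Bank 2 lends 940·0.9400² = 830.5840, and so on.
Summing a geometric series: total = 940·[0.9400·(1 − 0.9400^3) / (1 − 0.9400)] ≈ 2494.9330 billion.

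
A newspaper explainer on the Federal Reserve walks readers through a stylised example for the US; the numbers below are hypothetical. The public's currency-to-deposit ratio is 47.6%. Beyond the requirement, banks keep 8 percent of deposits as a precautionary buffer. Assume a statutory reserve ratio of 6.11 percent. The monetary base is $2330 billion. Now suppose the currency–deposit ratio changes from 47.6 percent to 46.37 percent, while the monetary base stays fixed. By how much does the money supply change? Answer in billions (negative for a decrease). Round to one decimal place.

Initially m₁ = (1 + 0.476) / (0.0611 + 0.08 + 0.476) ≈ 2.391833, so M₁ = 2.391833 × 2330 ≈ 5572.9709 billion.
After the change m₂ = (1 + 0.4637) / (0.0611 + 0.08 + 0.4637) ≈ 2.420139, so M₂ = 2.420139 × 2330 ≈ 5638.9239 billion.
ΔM = M₂ − M₁ = 5638.9239 − 5572.9709 = 65.953 billion.

$66.0 billion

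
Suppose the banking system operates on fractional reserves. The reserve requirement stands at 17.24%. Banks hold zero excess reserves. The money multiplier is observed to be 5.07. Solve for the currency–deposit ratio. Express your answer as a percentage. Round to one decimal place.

Using m = 5.07. From m = (1 + c)/(c + rr + e), rearranging gives 1 + c = m·(c + rr + e), so c·(1 − m) = m·(rr + e) − 1.
Hence c = [m·(rr + e) − 1]/(1 − m) = [5.07 × (0.1724 + 0) − 1] / (1 − 5.07) ≈ 0.030942.

3.1%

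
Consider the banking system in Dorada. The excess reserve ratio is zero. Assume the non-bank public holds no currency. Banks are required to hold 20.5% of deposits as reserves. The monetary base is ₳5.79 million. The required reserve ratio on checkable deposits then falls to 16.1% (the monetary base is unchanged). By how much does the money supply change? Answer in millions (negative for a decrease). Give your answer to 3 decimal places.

Initially m₁ = 1 / (0.205) ≈ 4.87805, so M₁ = 4.87805 × 5.79 ≈ 28.2439 million.
After the change m₂ = 1 / (0.161) ≈ 6.21118, so M₂ = 6.21118 × 5.79 ≈ 35.9627 million.
ΔM = M₂ − M₁ = 35.9627 − 28.2439 = 7.7188 million.

₳7.719 million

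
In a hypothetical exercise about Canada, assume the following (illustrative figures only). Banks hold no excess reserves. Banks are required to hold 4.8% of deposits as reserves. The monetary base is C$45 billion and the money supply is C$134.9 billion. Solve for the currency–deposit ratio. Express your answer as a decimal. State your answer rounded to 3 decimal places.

0.429

Using m = M/MB = 134.9/45 ≈ 2.997778. From m = (1 + c)/(c + rr + e), rearranging gives 1 + c = m·(c + rr + e), so c·(1 − m) = m·(rr + e) − 1.
Hence c = [m·(rr + e) − 1]/(1 − m) = [2.997778 × (0.048 + 0) − 1] / (1 − 2.997778) ≈ 0.428529.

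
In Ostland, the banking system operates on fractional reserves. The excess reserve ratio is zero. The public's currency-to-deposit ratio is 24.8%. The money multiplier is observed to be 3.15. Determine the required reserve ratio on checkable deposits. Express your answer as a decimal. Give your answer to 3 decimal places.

0.148

Using m = 3.15. Since m = (1 + c)/(c + rr + e), the denominator satisfies c + rr + e = (1 + c)/m = (1 + 0.248) / 3.15 ≈ 0.396190.
With c = 0.248 and e = 0, the required reserve ratio on checkable deposits is 0.396190 − 0.248 − 0 = 0.14819.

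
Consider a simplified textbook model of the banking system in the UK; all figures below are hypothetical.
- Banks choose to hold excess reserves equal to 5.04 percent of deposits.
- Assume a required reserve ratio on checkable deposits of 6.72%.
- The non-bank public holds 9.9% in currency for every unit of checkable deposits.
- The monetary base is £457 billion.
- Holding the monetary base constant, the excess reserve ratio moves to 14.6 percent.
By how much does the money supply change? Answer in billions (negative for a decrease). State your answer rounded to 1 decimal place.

-710.0 billion

Initially m₁ = (1 + 0.099) / (0.0672 + 0.0504 + 0.099) ≈ 5.07387, so M₁ = 5.07387 × 457 ≈ 2318.7586 billion.
After the change m₂ = (1 + 0.099) / (0.0672 + 0.146 + 0.099) ≈ 3.52018, so M₂ = 3.52018 × 457 ≈ 1608.7223 billion.
ΔM = M₂ − M₁ = 1608.7223 − 2318.7586 = -710.0363 billion.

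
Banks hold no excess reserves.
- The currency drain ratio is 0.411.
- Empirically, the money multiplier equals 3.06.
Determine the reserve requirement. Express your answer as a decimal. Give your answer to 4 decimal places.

Using m = 3.06. Since m = (1 + c)/(c + rr + e), the denominator satisfies c + rr + e = (1 + c)/m = (1 + 0.411) / 3.06 ≈ 0.461111.
With c = 0.411 and e = 0, the reserve requirement is 0.461111 − 0.411 − 0 = 0.050111.

0.0501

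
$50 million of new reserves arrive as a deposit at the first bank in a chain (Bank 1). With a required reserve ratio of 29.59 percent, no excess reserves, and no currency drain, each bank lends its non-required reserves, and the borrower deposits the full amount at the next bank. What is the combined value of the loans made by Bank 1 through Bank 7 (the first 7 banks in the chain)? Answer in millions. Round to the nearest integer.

$109 million

Bank i lends (1 − rr)^i of the original deposit: Bank 1 lends 50·0.7041 = 35.2050, Bank 2 lends 50·0.7041² ≈ 24.7878, and so on.
Summing a geometric series: total = 50·[0.7041·(1 − 0.7041^7) / (1 − 0.7041)] ≈ 108.7690 million.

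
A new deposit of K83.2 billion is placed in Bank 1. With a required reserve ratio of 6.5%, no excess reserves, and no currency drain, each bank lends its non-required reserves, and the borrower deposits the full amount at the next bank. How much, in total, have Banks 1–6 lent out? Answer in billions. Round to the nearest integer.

K397 billion

Bank i lends (1 − rr)^i of the original deposit: Bank 1 lends 83.2·0.9350 = 77.7920, Bank 2 lends 83.2·0.9350² ≈ 72.7355, and so on.
Summing a geometric series: total = 83.2·[0.9350·(1 − 0.9350^6) / (1 − 0.9350)] ≈ 397.1660 billion.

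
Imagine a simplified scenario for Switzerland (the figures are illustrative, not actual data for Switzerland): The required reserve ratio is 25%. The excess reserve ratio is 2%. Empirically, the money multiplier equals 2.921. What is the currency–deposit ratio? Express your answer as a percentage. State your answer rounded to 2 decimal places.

Using m = 2.921. From m = (1 + c)/(c + rr + e), rearranging gives 1 + c = m·(c + rr + e), so c·(1 − m) = m·(rr + e) − 1.
Hence c = [m·(rr + e) − 1]/(1 − m) = [2.921 × (0.25 + 0.02) − 1] / (1 − 2.921) ≈ 0.110010.

11.00%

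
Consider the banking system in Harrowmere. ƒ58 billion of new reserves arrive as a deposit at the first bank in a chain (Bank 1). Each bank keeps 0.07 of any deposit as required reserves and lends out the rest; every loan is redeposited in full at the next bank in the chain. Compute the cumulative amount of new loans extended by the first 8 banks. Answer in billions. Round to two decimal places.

Bank i lends (1 − rr)^i of the original deposit: Bank 1 lends 58·0.9300 = 53.9400, Bank 2 lends 58·0.9300² = 50.1642, and so on.
Summing a geometric series: total = 58·[0.9300·(1 − 0.9300^8) / (1 − 0.9300)] ≈ 339.3737 billion.

ƒ339.37 billion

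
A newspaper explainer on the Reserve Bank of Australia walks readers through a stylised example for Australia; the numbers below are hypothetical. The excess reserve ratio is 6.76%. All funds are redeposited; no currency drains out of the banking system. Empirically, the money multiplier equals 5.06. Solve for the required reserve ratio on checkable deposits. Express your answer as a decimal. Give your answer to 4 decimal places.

0.1300

Using m = 5.06. Since m = (1 + c)/(c + rr + e), the denominator satisfies c + rr + e = (1 + c)/m = (1 + 0) / 5.06 ≈ 0.197628.
With c = 0 and e = 0.0676, the required reserve ratio on checkable deposits is 0.197628 − 0 − 0.0676 = 0.130028.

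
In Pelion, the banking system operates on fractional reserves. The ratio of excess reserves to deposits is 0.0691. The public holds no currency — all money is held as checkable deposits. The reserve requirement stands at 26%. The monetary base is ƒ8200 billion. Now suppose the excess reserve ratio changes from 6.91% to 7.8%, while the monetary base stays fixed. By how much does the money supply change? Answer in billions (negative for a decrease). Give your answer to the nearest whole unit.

Initially m₁ = 1 / (0.26 + 0.0691) ≈ 3.03859, so M₁ = 3.03859 × 8200 = 24916.438 billion.
After the change m₂ = 1 / (0.26 + 0.078) ≈ 2.95858, so M₂ = 2.95858 × 8200 = 24260.356 billion.
ΔM = M₂ − M₁ = 24260.356 − 24916.438 = -656.082 billion.

-656 billion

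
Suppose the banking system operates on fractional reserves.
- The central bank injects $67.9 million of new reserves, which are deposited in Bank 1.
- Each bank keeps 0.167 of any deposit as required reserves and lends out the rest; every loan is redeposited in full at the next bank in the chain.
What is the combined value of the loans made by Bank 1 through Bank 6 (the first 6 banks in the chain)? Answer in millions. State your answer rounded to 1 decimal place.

$225.5 million

Bank i lends (1 − rr)^i of the original deposit: Bank 1 lends 67.9·0.8330 = 56.5607, Bank 2 lends 67.9·0.8330² ≈ 47.1151, and so on.
Summing a geometric series: total = 67.9·[0.8330·(1 − 0.8330^6) / (1 − 0.8330)] ≈ 225.5332 million.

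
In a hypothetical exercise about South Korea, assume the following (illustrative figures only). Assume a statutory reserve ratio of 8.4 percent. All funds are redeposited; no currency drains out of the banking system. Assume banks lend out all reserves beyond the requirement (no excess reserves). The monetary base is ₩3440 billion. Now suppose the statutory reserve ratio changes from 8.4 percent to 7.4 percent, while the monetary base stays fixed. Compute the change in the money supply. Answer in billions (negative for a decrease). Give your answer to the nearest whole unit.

Initially m₁ = 1 / (0.084) ≈ 11.90476, so M₁ = 11.90476 × 3440 = 40952.3744 billion.
After the change m₂ = 1 / (0.074) ≈ 13.51351, so M₂ = 13.51351 × 3440 = 46486.4744 billion.
ΔM = M₂ − M₁ = 46486.4744 − 40952.3744 = 5534.1 billion.

₩5534 billion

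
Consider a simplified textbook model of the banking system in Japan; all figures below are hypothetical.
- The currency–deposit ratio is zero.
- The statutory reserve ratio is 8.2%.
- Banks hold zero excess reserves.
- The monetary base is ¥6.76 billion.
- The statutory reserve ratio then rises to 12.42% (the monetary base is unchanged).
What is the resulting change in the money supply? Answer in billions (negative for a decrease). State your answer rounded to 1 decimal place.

-28.0 billion

Initially m₁ = 1 / (0.082) ≈ 12.1951, so M₁ = 12.1951 × 6.76 ≈ 82.4389 billion.
After the change m₂ = 1 / (0.1242) ≈ 8.0515, so M₂ = 8.0515 × 6.76 ≈ 54.4281 billion.
ΔM = M₂ − M₁ = 54.4281 − 82.4389 = -28.0108 billion.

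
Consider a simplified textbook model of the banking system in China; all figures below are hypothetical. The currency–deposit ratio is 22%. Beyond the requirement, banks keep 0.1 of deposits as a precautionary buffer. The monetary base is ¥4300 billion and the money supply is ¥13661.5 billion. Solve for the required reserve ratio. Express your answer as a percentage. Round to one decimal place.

Using m = M/MB = 13661.5/4300 ≈ 3.177093. Since m = (1 + c)/(c + rr + e), the denominator satisfies c + rr + e = (1 + c)/m = (1 + 0.22) / 3.177093 ≈ 0.383999.
With c = 0.22 and e = 0.1, the required reserve ratio is 0.383999 − 0.22 − 0.1 = 0.063999.

6.4%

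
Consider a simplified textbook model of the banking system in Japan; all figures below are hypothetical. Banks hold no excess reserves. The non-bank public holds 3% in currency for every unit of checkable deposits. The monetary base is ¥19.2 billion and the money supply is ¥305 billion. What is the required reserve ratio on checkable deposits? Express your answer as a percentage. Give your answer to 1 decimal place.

3.5%

Using m = M/MB = 305/19.2 ≈ 15.885417. Since m = (1 + c)/(c + rr + e), the denominator satisfies c + rr + e = (1 + c)/m = (1 + 0.03) / 15.885417 ≈ 0.064839.
With c = 0.03 and e = 0, the required reserve ratio on checkable deposits is 0.064839 − 0.03 − 0 = 0.034839.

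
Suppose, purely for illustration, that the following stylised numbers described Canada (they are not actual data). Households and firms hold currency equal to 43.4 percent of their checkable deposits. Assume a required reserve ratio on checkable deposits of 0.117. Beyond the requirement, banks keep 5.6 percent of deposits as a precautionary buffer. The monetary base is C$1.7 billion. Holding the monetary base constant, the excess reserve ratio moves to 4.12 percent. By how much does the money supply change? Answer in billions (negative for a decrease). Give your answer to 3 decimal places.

C$0.100 billion

Initially m₁ = (1 + 0.434) / (0.117 + 0.056 + 0.434) ≈ 2.36244, so M₁ = 2.36244 × 1.7 ≈ 4.0161 billion.
After the change m₂ = (1 + 0.434) / (0.117 + 0.0412 + 0.434) ≈ 2.42148, so M₂ = 2.42148 × 1.7 ≈ 4.1165 billion.
ΔM = M₂ − M₁ = 4.1165 − 4.0161 = 0.1004 billion.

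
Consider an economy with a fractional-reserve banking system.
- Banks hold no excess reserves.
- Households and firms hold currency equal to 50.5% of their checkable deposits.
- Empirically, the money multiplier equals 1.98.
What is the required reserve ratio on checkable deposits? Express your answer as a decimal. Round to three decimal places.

0.255

Using m = 1.98. Since m = (1 + c)/(c + rr + e), the denominator satisfies c + rr + e = (1 + c)/m = (1 + 0.505) / 1.98 ≈ 0.760101.
With c = 0.505 and e = 0, the required reserve ratio on checkable deposits is 0.760101 − 0.505 − 0 = 0.255101.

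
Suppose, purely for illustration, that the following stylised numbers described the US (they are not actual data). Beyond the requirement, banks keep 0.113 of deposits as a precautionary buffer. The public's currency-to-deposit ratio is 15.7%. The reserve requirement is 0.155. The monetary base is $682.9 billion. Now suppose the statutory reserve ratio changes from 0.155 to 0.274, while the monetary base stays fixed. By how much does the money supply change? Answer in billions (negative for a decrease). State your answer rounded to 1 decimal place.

Initially m₁ = (1 + 0.157) / (0.155 + 0.113 + 0.157) ≈ 2.72235, so M₁ = 2.72235 × 682.9 ≈ 1859.0928 billion.
After the change m₂ = (1 + 0.157) / (0.274 + 0.113 + 0.157) ≈ 2.12684, so M₂ = 2.12684 × 682.9 ≈ 1452.419 billion.
ΔM = M₂ − M₁ = 1452.419 − 1859.0928 = -406.6738 billion.

-406.7 billion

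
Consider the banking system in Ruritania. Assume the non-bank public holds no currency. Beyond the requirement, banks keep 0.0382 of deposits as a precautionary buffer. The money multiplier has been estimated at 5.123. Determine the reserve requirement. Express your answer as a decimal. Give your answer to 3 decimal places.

0.157

Using m = 5.123. Since m = (1 + c)/(c + rr + e), the denominator satisfies c + rr + e = (1 + c)/m = (1 + 0) / 5.123 ≈ 0.195198.
With c = 0 and e = 0.0382, the reserve requirement is 0.195198 − 0 − 0.0382 = 0.156998.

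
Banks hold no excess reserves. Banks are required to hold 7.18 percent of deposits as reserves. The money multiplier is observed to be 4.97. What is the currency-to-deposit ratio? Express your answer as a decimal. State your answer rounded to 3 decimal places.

Using m = 4.97. From m = (1 + c)/(c + rr + e), rearranging gives 1 + c = m·(c + rr + e), so c·(1 − m) = m·(rr + e) − 1.
Hence c = [m·(rr + e) − 1]/(1 − m) = [4.97 × (0.0718 + 0) − 1] / (1 − 4.97) ≈ 0.162004.

0.162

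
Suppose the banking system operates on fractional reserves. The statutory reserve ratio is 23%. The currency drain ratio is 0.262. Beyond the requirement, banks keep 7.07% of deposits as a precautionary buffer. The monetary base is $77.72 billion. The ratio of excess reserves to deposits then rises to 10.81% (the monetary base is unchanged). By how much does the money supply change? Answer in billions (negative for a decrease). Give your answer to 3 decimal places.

-10.863 billion

Initially m₁ = (1 + 0.262) / (0.23 + 0.0707 + 0.262) ≈ 2.242758, so M₁ = 2.242758 × 77.72 ≈ 174.3072 billion.
After the change m₂ = (1 + 0.262) / (0.23 + 0.1081 + 0.262) ≈ 2.102983, so M₂ = 2.102983 × 77.72 ≈ 163.4438 billion.
ΔM = M₂ − M₁ = 163.4438 − 174.3072 = -10.8634 billion.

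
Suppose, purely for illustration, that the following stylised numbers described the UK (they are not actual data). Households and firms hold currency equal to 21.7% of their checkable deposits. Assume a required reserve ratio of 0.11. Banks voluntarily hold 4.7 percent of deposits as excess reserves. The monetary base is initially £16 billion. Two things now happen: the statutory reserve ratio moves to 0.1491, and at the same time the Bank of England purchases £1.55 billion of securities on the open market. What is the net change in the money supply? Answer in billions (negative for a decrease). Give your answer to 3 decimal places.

Before: m₁ = (1 + 0.217) / (0.11 + 0.047 + 0.217) ≈ 3.254011, MB₁ = 16, so M₁ = 3.254011 × 16 ≈ 52.0642 billion.
After: m₂ = (1 + 0.217) / (0.1491 + 0.047 + 0.217) ≈ 2.946018, MB₂ = 16 + 1.55 = 17.55, so M₂ = 2.946018 × 17.55 ≈ 51.7026 billion.
ΔM = M₂ − M₁ = 51.7026 − 52.0642 = -0.3616 billion.

-0.362 billion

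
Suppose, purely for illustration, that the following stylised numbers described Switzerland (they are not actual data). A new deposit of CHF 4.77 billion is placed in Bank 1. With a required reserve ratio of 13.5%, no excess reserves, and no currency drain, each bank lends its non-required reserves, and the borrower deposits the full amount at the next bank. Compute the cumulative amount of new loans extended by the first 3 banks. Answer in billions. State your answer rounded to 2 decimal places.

Bank i lends (1 − rr)^i of the original deposit: Bank 1 lends 4.77·0.8650 ≈ 4.1260, Bank 2 lends 4.77·0.8650² ≈ 3.5690, and so on.
Summing a geometric series: total = 4.77·[0.8650·(1 − 0.8650^3) / (1 − 0.8650)] ≈ 10.7823 billion.

CHF 10.78 billion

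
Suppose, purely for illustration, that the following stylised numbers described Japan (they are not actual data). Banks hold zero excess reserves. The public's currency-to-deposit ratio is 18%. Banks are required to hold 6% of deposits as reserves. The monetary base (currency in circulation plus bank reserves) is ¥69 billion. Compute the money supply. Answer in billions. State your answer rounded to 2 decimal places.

¥339.25 billion

The money multiplier is m = (1 + c) / (rr + c) = (1 + 0.18) / (0.06 + 0.18) ≈ 4.91667.
So M = m × MB = 4.91667 × 69 ≈ 339.2502 billion.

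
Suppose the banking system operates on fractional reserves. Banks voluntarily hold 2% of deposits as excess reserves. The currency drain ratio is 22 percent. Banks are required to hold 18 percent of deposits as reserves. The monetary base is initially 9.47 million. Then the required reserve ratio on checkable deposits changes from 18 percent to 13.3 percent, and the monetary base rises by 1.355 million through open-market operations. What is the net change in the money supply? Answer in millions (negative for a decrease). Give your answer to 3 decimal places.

7.898 million

Before: m₁ = (1 + 0.22) / (0.18 + 0.02 + 0.22) ≈ 2.904762, MB₁ = 9.47, so M₁ = 2.904762 × 9.47 ≈ 27.5081 million.
After: m₂ = (1 + 0.22) / (0.133 + 0.02 + 0.22) ≈ 3.270777, MB₂ = 9.47 + 1.355 = 10.825, so M₂ = 3.270777 × 10.825 ≈ 35.4062 million.
ΔM = M₂ − M₁ = 35.4062 − 27.5081 = 7.8981 million.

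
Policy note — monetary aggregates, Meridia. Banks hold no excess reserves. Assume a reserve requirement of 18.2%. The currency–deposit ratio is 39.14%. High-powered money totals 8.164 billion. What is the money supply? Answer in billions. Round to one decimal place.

The money multiplier is m = (1 + c) / (rr + c) = (1 + 0.3914) / (0.182 + 0.3914) ≈ 2.4266.
So M = m × MB = 2.4266 × 8.164 ≈ 19.8108 billion.

19.8 billion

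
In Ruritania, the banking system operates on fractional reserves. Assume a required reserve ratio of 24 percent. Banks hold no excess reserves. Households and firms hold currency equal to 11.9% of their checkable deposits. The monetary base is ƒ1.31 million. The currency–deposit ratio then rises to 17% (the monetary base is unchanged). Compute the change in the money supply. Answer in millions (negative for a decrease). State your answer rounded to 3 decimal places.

-0.345 million

Initially m₁ = (1 + 0.119) / (0.24 + 0.119) ≈ 3.11699, so M₁ = 3.11699 × 1.31 ≈ 4.0833 million.
After the change m₂ = (1 + 0.17) / (0.24 + 0.17) ≈ 2.85366, so M₂ = 2.85366 × 1.31 ≈ 3.7383 million.
ΔM = M₂ − M₁ = 3.7383 − 4.0833 = -0.345 million.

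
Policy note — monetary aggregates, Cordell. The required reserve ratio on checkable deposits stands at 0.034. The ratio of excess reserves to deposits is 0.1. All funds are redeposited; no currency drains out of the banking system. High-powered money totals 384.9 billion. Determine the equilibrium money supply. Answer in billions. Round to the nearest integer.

The money multiplier is m = 1 / (rr + e) = 1 / (0.034 + 0.1) ≈ 7.4627.
So M = m × MB = 7.4627 × 384.9 ≈ 2872.3932 billion.

2872 billion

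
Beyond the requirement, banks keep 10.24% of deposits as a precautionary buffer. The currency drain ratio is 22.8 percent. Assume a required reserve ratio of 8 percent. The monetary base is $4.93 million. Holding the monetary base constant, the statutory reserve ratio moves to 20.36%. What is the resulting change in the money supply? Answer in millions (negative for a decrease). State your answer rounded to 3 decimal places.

Initially m₁ = (1 + 0.228) / (0.08 + 0.1024 + 0.228) ≈ 2.99220, so M₁ = 2.99220 × 4.93 ≈ 14.7515 million.
After the change m₂ = (1 + 0.228) / (0.2036 + 0.1024 + 0.228) ≈ 2.29963, so M₂ = 2.29963 × 4.93 ≈ 11.3372 million.
ΔM = M₂ − M₁ = 11.3372 − 14.7515 = -3.4143 million.

-3.414 million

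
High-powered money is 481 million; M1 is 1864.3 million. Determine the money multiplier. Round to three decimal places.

The money multiplier is m = M / MB = 1864.3 / 481 ≈ 3.87588.

3.876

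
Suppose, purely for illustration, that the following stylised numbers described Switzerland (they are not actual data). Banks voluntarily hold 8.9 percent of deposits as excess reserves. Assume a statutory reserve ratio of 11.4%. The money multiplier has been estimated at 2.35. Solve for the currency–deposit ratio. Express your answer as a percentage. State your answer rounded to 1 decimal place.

38.7%

Using m = 2.35. From m = (1 + c)/(c + rr + e), rearranging gives 1 + c = m·(c + rr + e), so c·(1 − m) = m·(rr + e) − 1.
Hence c = [m·(rr + e) − 1]/(1 − m) = [2.35 × (0.114 + 0.089) − 1] / (1 − 2.35) ≈ 0.387370.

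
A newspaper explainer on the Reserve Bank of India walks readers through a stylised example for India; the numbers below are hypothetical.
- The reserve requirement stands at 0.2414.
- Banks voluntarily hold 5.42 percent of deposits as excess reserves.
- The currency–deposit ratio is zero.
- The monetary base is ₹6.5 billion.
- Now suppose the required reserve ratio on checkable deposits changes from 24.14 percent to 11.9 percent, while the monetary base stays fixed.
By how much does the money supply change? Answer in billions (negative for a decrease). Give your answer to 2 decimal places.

Initially m₁ = 1 / (0.2414 + 0.0542) ≈ 3.3829, so M₁ = 3.3829 × 6.5 ≈ 21.9888 billion.
After the change m₂ = 1 / (0.119 + 0.0542) ≈ 5.7737, so M₂ = 5.7737 × 6.5 ≈ 37.529 billion.
ΔM = M₂ − M₁ = 37.529 − 21.9888 = 15.5402 billion.

₹15.54 billion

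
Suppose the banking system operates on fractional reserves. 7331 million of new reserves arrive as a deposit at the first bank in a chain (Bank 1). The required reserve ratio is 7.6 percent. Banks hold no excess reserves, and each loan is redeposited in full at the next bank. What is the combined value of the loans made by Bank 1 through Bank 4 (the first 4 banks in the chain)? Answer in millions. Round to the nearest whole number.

24160 million

Bank i lends (1 − rr)^i of the original deposit: Bank 1 lends 7331·0.9240 = 6773.8440, Bank 2 lends 7331·0.9240² ≈ 6259.0319, and so on.
Summing a geometric series: total = 7331·[0.9240·(1 − 0.9240^4) / (1 − 0.9240)] ≈ 24160.0325 million.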